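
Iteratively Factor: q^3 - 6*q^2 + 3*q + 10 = (q - 5)*(q^2 - q - 2) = (q - 5)*(q - 2)*(q + 1)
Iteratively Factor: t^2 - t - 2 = (t - 2)*(t + 1)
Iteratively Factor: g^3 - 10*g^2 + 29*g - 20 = (g - 5)*(g^2 - 5*g + 4) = (g - 5)*(g - 4)*(g - 1)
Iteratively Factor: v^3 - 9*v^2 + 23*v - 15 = (v - 1)*(v^2 - 8*v + 15) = (v - 3)*(v - 1)*(v - 5)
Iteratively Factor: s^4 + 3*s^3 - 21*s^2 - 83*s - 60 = (s - 5)*(s^3 + 8*s^2 + 19*s + 12) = (s - 5)*(s + 4)*(s^2 + 4*s + 3) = (s - 5)*(s + 1)*(s + 4)*(s + 3)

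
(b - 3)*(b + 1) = b^2 - 2*b - 3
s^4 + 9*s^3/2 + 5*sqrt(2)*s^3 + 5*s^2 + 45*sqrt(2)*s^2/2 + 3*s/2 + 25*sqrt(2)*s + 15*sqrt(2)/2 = (s + 1/2)*(s + 1)*(s + 3)*(s + 5*sqrt(2))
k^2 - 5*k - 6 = (k - 6)*(k + 1)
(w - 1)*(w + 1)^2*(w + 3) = w^4 + 4*w^3 + 2*w^2 - 4*w - 3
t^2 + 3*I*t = t*(t + 3*I)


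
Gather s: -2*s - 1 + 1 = -2*s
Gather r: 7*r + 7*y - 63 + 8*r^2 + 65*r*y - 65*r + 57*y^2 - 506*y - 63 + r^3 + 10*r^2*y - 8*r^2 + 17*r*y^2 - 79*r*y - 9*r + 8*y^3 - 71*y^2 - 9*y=r^3 + 10*r^2*y + r*(17*y^2 - 14*y - 67) + 8*y^3 - 14*y^2 - 508*y - 126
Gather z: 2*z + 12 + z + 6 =3*z + 18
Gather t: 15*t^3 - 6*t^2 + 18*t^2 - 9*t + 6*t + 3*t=15*t^3 + 12*t^2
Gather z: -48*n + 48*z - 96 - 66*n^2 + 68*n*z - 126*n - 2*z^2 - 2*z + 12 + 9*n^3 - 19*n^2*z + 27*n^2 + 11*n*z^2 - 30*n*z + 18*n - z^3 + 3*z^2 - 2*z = 9*n^3 - 39*n^2 - 156*n - z^3 + z^2*(11*n + 1) + z*(-19*n^2 + 38*n + 44) - 84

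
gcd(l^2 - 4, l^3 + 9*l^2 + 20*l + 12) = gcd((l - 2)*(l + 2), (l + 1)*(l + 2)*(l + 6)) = l + 2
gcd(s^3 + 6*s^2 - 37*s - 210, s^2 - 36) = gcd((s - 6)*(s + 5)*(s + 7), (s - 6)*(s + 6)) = s - 6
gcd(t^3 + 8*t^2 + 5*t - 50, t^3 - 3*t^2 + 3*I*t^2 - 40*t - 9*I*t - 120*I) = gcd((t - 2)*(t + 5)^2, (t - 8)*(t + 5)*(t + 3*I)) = t + 5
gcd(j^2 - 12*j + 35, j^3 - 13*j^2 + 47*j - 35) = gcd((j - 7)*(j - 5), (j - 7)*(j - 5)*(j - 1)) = j^2 - 12*j + 35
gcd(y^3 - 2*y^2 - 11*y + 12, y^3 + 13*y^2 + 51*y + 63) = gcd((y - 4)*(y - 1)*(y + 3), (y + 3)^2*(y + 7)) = y + 3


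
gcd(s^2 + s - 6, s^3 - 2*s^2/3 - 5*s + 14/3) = s - 2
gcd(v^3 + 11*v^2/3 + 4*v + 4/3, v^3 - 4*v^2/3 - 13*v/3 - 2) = v^2 + 5*v/3 + 2/3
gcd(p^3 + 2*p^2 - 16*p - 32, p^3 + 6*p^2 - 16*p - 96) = p^2 - 16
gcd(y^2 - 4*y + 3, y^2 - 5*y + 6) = y - 3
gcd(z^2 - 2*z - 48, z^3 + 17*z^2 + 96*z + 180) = z + 6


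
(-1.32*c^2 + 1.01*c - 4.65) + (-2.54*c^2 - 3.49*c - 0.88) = -3.86*c^2 - 2.48*c - 5.53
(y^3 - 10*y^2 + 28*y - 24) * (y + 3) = y^4 - 7*y^3 - 2*y^2 + 60*y - 72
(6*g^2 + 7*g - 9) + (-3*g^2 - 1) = 3*g^2 + 7*g - 10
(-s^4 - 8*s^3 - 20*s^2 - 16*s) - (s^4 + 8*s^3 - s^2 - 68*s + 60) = -2*s^4 - 16*s^3 - 19*s^2 + 52*s - 60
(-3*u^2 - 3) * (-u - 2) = 3*u^3 + 6*u^2 + 3*u + 6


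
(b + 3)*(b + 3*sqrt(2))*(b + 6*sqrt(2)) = b^3 + 3*b^2 + 9*sqrt(2)*b^2 + 36*b + 27*sqrt(2)*b + 108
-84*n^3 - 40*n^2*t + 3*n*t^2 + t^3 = (-6*n + t)*(2*n + t)*(7*n + t)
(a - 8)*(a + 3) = a^2 - 5*a - 24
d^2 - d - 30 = (d - 6)*(d + 5)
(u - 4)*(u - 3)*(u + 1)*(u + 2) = u^4 - 4*u^3 - 7*u^2 + 22*u + 24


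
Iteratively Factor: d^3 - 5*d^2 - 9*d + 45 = (d + 3)*(d^2 - 8*d + 15) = (d - 3)*(d + 3)*(d - 5)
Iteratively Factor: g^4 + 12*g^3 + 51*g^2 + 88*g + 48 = (g + 3)*(g^3 + 9*g^2 + 24*g + 16) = (g + 1)*(g + 3)*(g^2 + 8*g + 16) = (g + 1)*(g + 3)*(g + 4)*(g + 4)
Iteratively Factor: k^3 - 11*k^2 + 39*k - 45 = (k - 3)*(k^2 - 8*k + 15) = (k - 3)^2*(k - 5)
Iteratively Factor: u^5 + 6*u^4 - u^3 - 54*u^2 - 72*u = (u)*(u^4 + 6*u^3 - u^2 - 54*u - 72) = u*(u + 2)*(u^3 + 4*u^2 - 9*u - 36) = u*(u + 2)*(u + 4)*(u^2 - 9) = u*(u - 3)*(u + 2)*(u + 4)*(u + 3)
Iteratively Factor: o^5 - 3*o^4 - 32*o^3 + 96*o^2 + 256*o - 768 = (o + 4)*(o^4 - 7*o^3 - 4*o^2 + 112*o - 192) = (o - 4)*(o + 4)*(o^3 - 3*o^2 - 16*o + 48) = (o - 4)^2*(o + 4)*(o^2 + o - 12) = (o - 4)^2*(o - 3)*(o + 4)*(o + 4)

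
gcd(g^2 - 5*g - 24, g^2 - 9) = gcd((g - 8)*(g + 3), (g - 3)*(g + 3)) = g + 3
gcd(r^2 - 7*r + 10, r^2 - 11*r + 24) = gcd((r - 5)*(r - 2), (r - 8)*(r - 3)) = 1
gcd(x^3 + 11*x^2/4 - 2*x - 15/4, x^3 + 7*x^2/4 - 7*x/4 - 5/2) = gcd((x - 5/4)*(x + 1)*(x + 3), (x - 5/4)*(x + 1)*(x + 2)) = x^2 - x/4 - 5/4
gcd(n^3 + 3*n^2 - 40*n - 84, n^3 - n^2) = 1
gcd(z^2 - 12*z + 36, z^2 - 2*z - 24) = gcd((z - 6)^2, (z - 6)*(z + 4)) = z - 6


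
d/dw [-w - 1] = -1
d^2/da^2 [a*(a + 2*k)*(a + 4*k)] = 6*a + 12*k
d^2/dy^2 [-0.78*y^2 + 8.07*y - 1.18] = -1.56000000000000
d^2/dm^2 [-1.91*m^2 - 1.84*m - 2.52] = -3.82000000000000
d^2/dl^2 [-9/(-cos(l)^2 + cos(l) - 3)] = 9*(4*(1 - cos(l)^2)^2 - 9*cos(l)^2 + 27*cos(l)/4 - 3*cos(3*l)/4)/(-cos(l)^2 + cos(l) - 3)^3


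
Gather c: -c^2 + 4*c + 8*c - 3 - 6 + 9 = -c^2 + 12*c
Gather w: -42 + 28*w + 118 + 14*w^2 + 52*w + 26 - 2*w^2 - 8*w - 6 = 12*w^2 + 72*w + 96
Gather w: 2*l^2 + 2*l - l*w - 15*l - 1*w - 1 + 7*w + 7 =2*l^2 - 13*l + w*(6 - l) + 6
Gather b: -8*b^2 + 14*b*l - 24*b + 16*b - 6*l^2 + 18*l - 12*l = -8*b^2 + b*(14*l - 8) - 6*l^2 + 6*l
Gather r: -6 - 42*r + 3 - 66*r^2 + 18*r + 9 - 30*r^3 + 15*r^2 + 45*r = -30*r^3 - 51*r^2 + 21*r + 6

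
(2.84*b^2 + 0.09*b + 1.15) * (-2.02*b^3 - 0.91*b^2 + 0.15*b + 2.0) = -5.7368*b^5 - 2.7662*b^4 - 1.9789*b^3 + 4.647*b^2 + 0.3525*b + 2.3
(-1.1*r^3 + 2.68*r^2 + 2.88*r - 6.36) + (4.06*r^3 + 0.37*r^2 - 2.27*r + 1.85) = 2.96*r^3 + 3.05*r^2 + 0.61*r - 4.51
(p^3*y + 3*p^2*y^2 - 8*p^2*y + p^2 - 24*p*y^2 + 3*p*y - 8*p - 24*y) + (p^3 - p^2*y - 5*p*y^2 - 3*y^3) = p^3*y + p^3 + 3*p^2*y^2 - 9*p^2*y + p^2 - 29*p*y^2 + 3*p*y - 8*p - 3*y^3 - 24*y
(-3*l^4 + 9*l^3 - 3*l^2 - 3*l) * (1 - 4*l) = 12*l^5 - 39*l^4 + 21*l^3 + 9*l^2 - 3*l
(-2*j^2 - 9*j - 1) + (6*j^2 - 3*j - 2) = 4*j^2 - 12*j - 3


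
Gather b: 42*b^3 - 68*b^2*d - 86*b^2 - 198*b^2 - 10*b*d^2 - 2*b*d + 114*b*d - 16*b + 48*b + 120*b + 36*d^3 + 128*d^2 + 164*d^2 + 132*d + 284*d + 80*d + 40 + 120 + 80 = 42*b^3 + b^2*(-68*d - 284) + b*(-10*d^2 + 112*d + 152) + 36*d^3 + 292*d^2 + 496*d + 240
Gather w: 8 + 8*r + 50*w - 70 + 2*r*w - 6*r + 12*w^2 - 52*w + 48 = 2*r + 12*w^2 + w*(2*r - 2) - 14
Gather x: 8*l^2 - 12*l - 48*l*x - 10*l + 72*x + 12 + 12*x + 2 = 8*l^2 - 22*l + x*(84 - 48*l) + 14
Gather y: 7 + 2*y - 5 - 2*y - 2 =0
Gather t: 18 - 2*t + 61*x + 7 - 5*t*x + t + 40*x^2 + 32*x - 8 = t*(-5*x - 1) + 40*x^2 + 93*x + 17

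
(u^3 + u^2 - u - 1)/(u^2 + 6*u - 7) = (u^2 + 2*u + 1)/(u + 7)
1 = 1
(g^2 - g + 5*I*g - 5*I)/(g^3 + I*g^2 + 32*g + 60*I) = (g - 1)/(g^2 - 4*I*g + 12)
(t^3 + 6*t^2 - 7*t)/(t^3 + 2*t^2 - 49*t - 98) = t*(t - 1)/(t^2 - 5*t - 14)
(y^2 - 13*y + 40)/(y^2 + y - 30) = (y - 8)/(y + 6)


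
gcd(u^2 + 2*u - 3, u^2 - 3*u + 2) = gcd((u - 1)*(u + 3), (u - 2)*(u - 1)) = u - 1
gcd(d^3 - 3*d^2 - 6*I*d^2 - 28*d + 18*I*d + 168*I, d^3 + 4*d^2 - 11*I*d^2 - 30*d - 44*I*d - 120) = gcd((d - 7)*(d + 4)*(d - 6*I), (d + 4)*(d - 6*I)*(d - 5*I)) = d^2 + d*(4 - 6*I) - 24*I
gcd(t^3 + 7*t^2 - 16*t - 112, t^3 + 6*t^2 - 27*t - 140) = t^2 + 11*t + 28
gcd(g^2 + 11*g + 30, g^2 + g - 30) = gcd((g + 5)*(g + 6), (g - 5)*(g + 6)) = g + 6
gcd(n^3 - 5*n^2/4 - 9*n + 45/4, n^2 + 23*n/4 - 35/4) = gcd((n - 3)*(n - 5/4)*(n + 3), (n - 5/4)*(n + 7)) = n - 5/4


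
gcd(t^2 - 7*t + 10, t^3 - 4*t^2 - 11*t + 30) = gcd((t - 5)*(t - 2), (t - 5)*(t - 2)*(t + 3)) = t^2 - 7*t + 10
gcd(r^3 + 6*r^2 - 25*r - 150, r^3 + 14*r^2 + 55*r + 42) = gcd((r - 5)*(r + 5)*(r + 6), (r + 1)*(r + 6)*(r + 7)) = r + 6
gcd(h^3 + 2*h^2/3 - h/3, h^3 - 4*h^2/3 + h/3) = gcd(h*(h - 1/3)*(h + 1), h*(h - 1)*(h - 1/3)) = h^2 - h/3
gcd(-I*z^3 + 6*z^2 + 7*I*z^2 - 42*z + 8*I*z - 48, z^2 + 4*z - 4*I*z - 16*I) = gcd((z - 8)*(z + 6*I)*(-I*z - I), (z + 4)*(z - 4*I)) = 1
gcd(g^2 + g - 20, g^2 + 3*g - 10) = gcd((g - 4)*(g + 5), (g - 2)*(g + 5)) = g + 5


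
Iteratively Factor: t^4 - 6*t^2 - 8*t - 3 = (t + 1)*(t^3 - t^2 - 5*t - 3) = (t + 1)^2*(t^2 - 2*t - 3) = (t - 3)*(t + 1)^2*(t + 1)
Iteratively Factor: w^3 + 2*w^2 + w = (w)*(w^2 + 2*w + 1) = w*(w + 1)*(w + 1)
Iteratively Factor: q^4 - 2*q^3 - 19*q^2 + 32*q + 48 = (q + 1)*(q^3 - 3*q^2 - 16*q + 48) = (q + 1)*(q + 4)*(q^2 - 7*q + 12) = (q - 3)*(q + 1)*(q + 4)*(q - 4)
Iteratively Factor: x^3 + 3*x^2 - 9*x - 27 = (x + 3)*(x^2 - 9) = (x + 3)^2*(x - 3)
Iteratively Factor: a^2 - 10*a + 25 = (a - 5)*(a - 5)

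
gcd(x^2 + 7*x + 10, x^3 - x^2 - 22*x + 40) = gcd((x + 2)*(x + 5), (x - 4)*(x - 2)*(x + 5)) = x + 5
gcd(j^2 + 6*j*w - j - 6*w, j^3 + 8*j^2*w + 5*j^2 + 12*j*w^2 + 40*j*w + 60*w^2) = j + 6*w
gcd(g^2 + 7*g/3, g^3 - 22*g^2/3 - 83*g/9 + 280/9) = g + 7/3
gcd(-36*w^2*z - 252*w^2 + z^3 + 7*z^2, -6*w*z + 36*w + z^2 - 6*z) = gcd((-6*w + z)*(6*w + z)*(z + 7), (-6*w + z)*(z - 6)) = -6*w + z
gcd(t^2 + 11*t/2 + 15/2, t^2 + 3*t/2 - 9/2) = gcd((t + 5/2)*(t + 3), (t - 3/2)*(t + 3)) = t + 3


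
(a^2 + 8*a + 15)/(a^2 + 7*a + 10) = (a + 3)/(a + 2)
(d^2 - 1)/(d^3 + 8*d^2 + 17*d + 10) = (d - 1)/(d^2 + 7*d + 10)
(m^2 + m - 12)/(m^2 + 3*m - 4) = (m - 3)/(m - 1)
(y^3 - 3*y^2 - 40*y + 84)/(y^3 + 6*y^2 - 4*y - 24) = (y - 7)/(y + 2)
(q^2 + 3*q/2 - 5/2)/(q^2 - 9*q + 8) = (q + 5/2)/(q - 8)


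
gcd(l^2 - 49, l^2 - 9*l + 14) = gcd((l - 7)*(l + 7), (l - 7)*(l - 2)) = l - 7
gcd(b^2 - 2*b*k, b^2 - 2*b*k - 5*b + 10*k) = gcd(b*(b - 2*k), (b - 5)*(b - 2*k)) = b - 2*k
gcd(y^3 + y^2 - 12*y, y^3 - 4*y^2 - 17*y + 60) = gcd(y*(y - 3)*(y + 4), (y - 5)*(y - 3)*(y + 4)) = y^2 + y - 12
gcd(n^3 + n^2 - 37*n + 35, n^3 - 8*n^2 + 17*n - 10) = n^2 - 6*n + 5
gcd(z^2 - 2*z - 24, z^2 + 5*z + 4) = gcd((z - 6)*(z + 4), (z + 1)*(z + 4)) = z + 4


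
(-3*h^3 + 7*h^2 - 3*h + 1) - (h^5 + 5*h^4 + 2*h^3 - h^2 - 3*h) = -h^5 - 5*h^4 - 5*h^3 + 8*h^2 + 1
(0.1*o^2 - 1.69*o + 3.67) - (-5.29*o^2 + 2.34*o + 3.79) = 5.39*o^2 - 4.03*o - 0.12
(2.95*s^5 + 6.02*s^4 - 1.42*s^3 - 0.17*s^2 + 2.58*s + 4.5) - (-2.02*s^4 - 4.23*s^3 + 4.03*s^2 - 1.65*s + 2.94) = 2.95*s^5 + 8.04*s^4 + 2.81*s^3 - 4.2*s^2 + 4.23*s + 1.56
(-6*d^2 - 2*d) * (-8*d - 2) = 48*d^3 + 28*d^2 + 4*d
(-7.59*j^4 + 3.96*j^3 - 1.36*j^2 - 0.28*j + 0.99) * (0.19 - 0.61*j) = 4.6299*j^5 - 3.8577*j^4 + 1.582*j^3 - 0.0876*j^2 - 0.6571*j + 0.1881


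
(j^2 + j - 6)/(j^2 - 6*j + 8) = (j + 3)/(j - 4)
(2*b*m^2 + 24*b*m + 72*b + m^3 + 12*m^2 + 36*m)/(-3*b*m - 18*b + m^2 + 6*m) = (-2*b*m - 12*b - m^2 - 6*m)/(3*b - m)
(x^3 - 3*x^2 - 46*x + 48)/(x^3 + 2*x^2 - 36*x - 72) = (x^2 - 9*x + 8)/(x^2 - 4*x - 12)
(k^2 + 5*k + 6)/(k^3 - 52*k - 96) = (k + 3)/(k^2 - 2*k - 48)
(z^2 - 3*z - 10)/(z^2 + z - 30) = (z + 2)/(z + 6)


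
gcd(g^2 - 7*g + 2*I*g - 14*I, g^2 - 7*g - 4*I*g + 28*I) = g - 7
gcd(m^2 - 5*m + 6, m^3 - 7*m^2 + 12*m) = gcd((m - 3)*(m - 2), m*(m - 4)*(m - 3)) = m - 3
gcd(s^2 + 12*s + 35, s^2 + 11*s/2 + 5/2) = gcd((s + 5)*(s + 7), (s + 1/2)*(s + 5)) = s + 5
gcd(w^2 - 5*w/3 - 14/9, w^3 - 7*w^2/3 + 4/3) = w + 2/3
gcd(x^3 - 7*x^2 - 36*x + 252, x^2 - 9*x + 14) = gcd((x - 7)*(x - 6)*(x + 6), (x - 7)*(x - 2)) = x - 7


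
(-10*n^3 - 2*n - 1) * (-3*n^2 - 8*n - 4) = 30*n^5 + 80*n^4 + 46*n^3 + 19*n^2 + 16*n + 4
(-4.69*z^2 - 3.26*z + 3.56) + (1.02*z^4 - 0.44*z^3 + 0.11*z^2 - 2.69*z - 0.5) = 1.02*z^4 - 0.44*z^3 - 4.58*z^2 - 5.95*z + 3.06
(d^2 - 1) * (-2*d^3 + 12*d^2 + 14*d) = -2*d^5 + 12*d^4 + 16*d^3 - 12*d^2 - 14*d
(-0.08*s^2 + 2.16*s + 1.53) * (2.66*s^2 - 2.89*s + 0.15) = -0.2128*s^4 + 5.9768*s^3 - 2.1846*s^2 - 4.0977*s + 0.2295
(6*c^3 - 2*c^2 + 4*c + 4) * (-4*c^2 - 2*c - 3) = -24*c^5 - 4*c^4 - 30*c^3 - 18*c^2 - 20*c - 12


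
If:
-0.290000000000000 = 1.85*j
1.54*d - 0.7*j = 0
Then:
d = -0.07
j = -0.16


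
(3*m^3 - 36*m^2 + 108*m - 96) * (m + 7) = 3*m^4 - 15*m^3 - 144*m^2 + 660*m - 672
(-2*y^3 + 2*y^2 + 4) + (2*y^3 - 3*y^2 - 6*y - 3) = -y^2 - 6*y + 1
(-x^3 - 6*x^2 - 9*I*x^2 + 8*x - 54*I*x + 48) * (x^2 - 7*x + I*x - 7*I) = -x^5 + x^4 - 10*I*x^4 + 59*x^3 + 10*I*x^3 - 17*x^2 + 428*I*x^2 - 714*x - 8*I*x - 336*I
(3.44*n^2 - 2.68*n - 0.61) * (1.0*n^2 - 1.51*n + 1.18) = 3.44*n^4 - 7.8744*n^3 + 7.496*n^2 - 2.2413*n - 0.7198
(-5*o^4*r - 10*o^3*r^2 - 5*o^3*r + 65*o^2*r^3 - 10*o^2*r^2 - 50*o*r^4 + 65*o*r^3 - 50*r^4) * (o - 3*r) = -5*o^5*r + 5*o^4*r^2 - 5*o^4*r + 95*o^3*r^3 + 5*o^3*r^2 - 245*o^2*r^4 + 95*o^2*r^3 + 150*o*r^5 - 245*o*r^4 + 150*r^5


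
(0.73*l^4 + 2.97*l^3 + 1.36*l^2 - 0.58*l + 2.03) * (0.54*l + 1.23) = 0.3942*l^5 + 2.5017*l^4 + 4.3875*l^3 + 1.3596*l^2 + 0.3828*l + 2.4969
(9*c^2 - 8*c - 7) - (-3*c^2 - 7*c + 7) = 12*c^2 - c - 14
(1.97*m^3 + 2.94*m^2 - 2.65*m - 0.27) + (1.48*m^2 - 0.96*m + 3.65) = 1.97*m^3 + 4.42*m^2 - 3.61*m + 3.38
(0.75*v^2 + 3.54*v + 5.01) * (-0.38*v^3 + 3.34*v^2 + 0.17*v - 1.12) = -0.285*v^5 + 1.1598*v^4 + 10.0473*v^3 + 16.4952*v^2 - 3.1131*v - 5.6112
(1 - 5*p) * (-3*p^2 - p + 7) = 15*p^3 + 2*p^2 - 36*p + 7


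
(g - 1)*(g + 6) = g^2 + 5*g - 6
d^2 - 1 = (d - 1)*(d + 1)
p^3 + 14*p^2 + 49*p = p*(p + 7)^2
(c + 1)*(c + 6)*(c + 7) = c^3 + 14*c^2 + 55*c + 42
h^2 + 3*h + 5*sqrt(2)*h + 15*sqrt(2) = (h + 3)*(h + 5*sqrt(2))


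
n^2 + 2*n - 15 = (n - 3)*(n + 5)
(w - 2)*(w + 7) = w^2 + 5*w - 14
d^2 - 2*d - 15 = (d - 5)*(d + 3)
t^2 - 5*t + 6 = (t - 3)*(t - 2)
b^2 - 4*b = b*(b - 4)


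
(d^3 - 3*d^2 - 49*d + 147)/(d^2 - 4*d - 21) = (d^2 + 4*d - 21)/(d + 3)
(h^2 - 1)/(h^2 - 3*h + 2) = (h + 1)/(h - 2)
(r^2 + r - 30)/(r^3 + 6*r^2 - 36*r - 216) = (r - 5)/(r^2 - 36)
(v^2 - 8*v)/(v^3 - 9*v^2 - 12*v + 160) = v/(v^2 - v - 20)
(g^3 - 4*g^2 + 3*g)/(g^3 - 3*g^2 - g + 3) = g/(g + 1)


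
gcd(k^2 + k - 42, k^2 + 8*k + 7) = k + 7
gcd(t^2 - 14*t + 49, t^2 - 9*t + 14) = t - 7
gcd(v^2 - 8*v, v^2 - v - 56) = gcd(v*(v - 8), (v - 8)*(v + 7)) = v - 8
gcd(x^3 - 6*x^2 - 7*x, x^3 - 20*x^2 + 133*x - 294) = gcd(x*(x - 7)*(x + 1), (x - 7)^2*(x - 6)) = x - 7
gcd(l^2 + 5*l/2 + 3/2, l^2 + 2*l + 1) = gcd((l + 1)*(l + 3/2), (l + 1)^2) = l + 1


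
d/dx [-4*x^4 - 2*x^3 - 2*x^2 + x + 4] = -16*x^3 - 6*x^2 - 4*x + 1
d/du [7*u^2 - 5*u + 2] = 14*u - 5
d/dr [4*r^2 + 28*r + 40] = 8*r + 28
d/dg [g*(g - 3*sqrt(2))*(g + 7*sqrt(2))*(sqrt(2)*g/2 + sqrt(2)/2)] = 2*sqrt(2)*g^3 + 3*sqrt(2)*g^2/2 + 12*g^2 - 42*sqrt(2)*g + 8*g - 21*sqrt(2)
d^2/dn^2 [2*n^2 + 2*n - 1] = 4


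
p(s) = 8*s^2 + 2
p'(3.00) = 48.00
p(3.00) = 74.00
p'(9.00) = 144.00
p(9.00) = 650.00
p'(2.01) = 32.16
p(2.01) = 34.32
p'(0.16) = 2.56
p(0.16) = 2.20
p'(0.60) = 9.60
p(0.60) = 4.88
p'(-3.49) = -55.84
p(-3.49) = 99.44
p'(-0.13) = -2.08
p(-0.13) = 2.14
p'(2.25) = 36.00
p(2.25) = 42.50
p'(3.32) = 53.12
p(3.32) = 90.18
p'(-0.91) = -14.56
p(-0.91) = 8.62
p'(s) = 16*s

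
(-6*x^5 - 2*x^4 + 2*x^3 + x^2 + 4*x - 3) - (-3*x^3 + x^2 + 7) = -6*x^5 - 2*x^4 + 5*x^3 + 4*x - 10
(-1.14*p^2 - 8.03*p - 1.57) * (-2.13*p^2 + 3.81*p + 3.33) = 2.4282*p^4 + 12.7605*p^3 - 31.0464*p^2 - 32.7216*p - 5.2281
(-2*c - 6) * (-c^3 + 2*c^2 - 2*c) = 2*c^4 + 2*c^3 - 8*c^2 + 12*c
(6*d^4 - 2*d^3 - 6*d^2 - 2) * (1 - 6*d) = -36*d^5 + 18*d^4 + 34*d^3 - 6*d^2 + 12*d - 2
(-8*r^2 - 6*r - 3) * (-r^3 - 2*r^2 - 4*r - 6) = 8*r^5 + 22*r^4 + 47*r^3 + 78*r^2 + 48*r + 18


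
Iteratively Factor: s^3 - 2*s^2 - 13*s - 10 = (s - 5)*(s^2 + 3*s + 2) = (s - 5)*(s + 1)*(s + 2)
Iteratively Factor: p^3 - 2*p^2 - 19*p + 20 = (p + 4)*(p^2 - 6*p + 5) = (p - 1)*(p + 4)*(p - 5)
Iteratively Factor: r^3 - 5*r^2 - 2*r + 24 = (r - 3)*(r^2 - 2*r - 8) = (r - 3)*(r + 2)*(r - 4)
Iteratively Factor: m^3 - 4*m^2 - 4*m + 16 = (m + 2)*(m^2 - 6*m + 8) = (m - 2)*(m + 2)*(m - 4)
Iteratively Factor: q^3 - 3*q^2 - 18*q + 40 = (q + 4)*(q^2 - 7*q + 10) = (q - 5)*(q + 4)*(q - 2)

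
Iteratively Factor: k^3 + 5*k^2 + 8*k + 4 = (k + 1)*(k^2 + 4*k + 4) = (k + 1)*(k + 2)*(k + 2)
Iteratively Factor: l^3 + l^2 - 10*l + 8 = (l - 2)*(l^2 + 3*l - 4) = (l - 2)*(l - 1)*(l + 4)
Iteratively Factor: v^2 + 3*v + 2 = (v + 1)*(v + 2)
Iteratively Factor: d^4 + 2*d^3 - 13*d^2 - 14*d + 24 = (d + 4)*(d^3 - 2*d^2 - 5*d + 6) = (d - 3)*(d + 4)*(d^2 + d - 2) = (d - 3)*(d + 2)*(d + 4)*(d - 1)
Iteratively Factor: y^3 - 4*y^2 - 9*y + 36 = (y + 3)*(y^2 - 7*y + 12) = (y - 3)*(y + 3)*(y - 4)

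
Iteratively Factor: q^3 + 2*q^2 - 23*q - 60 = (q - 5)*(q^2 + 7*q + 12) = (q - 5)*(q + 4)*(q + 3)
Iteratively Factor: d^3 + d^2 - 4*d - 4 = (d + 2)*(d^2 - d - 2) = (d + 1)*(d + 2)*(d - 2)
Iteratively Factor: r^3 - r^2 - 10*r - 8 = (r + 2)*(r^2 - 3*r - 4) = (r + 1)*(r + 2)*(r - 4)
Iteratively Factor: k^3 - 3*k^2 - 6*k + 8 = (k - 4)*(k^2 + k - 2) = (k - 4)*(k + 2)*(k - 1)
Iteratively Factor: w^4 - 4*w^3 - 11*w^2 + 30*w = (w + 3)*(w^3 - 7*w^2 + 10*w) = (w - 5)*(w + 3)*(w^2 - 2*w) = w*(w - 5)*(w + 3)*(w - 2)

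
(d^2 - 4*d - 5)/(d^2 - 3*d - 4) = (d - 5)/(d - 4)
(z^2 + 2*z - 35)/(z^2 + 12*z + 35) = (z - 5)/(z + 5)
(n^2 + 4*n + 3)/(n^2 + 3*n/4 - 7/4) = 4*(n^2 + 4*n + 3)/(4*n^2 + 3*n - 7)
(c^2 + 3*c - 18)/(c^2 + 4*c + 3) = (c^2 + 3*c - 18)/(c^2 + 4*c + 3)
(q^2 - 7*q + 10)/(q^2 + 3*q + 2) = (q^2 - 7*q + 10)/(q^2 + 3*q + 2)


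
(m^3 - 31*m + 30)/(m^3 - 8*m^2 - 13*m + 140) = (m^2 + 5*m - 6)/(m^2 - 3*m - 28)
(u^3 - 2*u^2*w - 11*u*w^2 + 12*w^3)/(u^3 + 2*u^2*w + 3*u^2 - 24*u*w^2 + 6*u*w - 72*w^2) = (u^2 + 2*u*w - 3*w^2)/(u^2 + 6*u*w + 3*u + 18*w)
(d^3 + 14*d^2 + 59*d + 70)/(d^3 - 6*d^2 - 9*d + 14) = (d^2 + 12*d + 35)/(d^2 - 8*d + 7)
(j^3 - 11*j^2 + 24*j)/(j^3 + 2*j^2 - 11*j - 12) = j*(j - 8)/(j^2 + 5*j + 4)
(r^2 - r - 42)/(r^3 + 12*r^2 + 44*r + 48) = (r - 7)/(r^2 + 6*r + 8)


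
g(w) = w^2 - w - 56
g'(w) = 2*w - 1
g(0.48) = -56.25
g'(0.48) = -0.04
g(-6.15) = -12.03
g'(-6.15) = -13.30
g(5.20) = -34.16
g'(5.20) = 9.40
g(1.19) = -55.77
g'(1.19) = 1.38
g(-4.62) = -30.04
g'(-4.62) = -10.24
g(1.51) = -55.23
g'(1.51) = 2.02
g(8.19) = 2.89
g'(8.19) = 15.38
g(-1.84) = -50.77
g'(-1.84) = -4.68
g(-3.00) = -44.00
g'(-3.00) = -7.00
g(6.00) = -26.00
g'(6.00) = 11.00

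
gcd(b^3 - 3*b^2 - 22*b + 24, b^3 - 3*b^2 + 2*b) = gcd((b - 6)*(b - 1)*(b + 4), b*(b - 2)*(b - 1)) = b - 1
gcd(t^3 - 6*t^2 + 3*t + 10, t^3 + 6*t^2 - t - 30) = t - 2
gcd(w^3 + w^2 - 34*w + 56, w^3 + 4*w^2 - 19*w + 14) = w^2 + 5*w - 14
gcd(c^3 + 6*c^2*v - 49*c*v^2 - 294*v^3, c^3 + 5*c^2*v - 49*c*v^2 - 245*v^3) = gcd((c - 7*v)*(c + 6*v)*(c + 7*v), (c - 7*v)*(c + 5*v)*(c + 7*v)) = -c^2 + 49*v^2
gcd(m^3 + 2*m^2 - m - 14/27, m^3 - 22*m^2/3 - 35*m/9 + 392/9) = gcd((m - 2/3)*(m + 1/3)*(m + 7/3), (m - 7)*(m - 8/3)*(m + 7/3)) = m + 7/3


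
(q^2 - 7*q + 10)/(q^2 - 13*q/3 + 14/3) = 3*(q - 5)/(3*q - 7)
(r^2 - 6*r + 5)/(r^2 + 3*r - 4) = (r - 5)/(r + 4)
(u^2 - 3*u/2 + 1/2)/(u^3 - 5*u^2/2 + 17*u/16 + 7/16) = 8*(2*u - 1)/(16*u^2 - 24*u - 7)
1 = 1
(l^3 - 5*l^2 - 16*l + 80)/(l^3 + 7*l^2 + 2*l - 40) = (l^2 - 9*l + 20)/(l^2 + 3*l - 10)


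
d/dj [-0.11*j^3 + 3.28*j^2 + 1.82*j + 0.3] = -0.33*j^2 + 6.56*j + 1.82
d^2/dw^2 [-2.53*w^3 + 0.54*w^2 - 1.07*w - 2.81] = 1.08 - 15.18*w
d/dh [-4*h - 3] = -4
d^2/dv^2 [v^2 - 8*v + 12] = 2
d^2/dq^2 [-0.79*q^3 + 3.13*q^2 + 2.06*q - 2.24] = 6.26 - 4.74*q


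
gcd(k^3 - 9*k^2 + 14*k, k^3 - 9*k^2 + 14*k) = k^3 - 9*k^2 + 14*k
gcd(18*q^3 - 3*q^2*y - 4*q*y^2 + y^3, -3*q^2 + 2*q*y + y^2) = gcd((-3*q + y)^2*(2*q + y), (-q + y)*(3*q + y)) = 1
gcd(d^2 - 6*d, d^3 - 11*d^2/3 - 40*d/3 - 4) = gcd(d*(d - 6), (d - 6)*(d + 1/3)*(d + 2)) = d - 6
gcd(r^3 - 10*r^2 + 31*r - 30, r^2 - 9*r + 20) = r - 5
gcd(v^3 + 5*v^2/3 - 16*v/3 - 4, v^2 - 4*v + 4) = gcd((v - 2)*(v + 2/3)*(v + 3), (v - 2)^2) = v - 2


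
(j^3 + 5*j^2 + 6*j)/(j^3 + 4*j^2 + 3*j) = (j + 2)/(j + 1)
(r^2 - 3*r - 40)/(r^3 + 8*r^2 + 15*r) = (r - 8)/(r*(r + 3))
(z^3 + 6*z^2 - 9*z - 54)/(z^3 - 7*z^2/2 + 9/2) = 2*(z^2 + 9*z + 18)/(2*z^2 - z - 3)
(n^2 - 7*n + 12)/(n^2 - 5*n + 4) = (n - 3)/(n - 1)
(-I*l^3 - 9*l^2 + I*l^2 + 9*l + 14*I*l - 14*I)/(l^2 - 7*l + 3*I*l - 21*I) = (-I*l^3 + l^2*(-9 + I) + l*(9 + 14*I) - 14*I)/(l^2 + l*(-7 + 3*I) - 21*I)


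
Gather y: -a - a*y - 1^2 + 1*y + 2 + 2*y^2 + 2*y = -a + 2*y^2 + y*(3 - a) + 1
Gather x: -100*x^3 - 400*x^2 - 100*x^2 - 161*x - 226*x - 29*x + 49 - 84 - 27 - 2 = -100*x^3 - 500*x^2 - 416*x - 64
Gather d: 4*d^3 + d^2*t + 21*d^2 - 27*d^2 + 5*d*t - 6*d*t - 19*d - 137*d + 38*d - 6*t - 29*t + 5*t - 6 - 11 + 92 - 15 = 4*d^3 + d^2*(t - 6) + d*(-t - 118) - 30*t + 60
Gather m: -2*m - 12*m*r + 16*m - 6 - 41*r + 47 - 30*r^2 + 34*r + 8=m*(14 - 12*r) - 30*r^2 - 7*r + 49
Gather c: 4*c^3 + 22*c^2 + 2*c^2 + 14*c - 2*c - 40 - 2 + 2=4*c^3 + 24*c^2 + 12*c - 40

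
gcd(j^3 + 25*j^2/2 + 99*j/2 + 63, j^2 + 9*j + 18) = j^2 + 9*j + 18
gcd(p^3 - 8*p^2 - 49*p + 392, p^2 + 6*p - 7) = p + 7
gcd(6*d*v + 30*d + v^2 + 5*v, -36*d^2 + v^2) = 6*d + v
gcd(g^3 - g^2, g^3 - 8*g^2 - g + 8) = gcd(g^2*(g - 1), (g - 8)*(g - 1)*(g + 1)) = g - 1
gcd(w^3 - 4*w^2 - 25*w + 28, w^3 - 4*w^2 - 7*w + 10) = w - 1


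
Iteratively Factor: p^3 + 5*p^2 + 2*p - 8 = (p - 1)*(p^2 + 6*p + 8) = (p - 1)*(p + 4)*(p + 2)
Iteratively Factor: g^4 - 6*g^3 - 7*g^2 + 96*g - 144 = (g - 3)*(g^3 - 3*g^2 - 16*g + 48) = (g - 4)*(g - 3)*(g^2 + g - 12) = (g - 4)*(g - 3)*(g + 4)*(g - 3)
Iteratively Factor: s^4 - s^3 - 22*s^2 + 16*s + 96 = (s - 4)*(s^3 + 3*s^2 - 10*s - 24) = (s - 4)*(s + 4)*(s^2 - s - 6) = (s - 4)*(s - 3)*(s + 4)*(s + 2)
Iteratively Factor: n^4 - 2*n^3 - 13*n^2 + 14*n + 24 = (n + 1)*(n^3 - 3*n^2 - 10*n + 24) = (n + 1)*(n + 3)*(n^2 - 6*n + 8) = (n - 4)*(n + 1)*(n + 3)*(n - 2)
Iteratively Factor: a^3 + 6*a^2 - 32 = (a + 4)*(a^2 + 2*a - 8) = (a + 4)^2*(a - 2)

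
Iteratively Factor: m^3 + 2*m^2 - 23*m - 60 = (m - 5)*(m^2 + 7*m + 12) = (m - 5)*(m + 4)*(m + 3)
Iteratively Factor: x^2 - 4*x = (x - 4)*(x)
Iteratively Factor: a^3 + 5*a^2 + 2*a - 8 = (a + 2)*(a^2 + 3*a - 4) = (a + 2)*(a + 4)*(a - 1)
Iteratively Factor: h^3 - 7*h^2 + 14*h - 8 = (h - 2)*(h^2 - 5*h + 4) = (h - 4)*(h - 2)*(h - 1)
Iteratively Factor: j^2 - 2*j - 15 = (j + 3)*(j - 5)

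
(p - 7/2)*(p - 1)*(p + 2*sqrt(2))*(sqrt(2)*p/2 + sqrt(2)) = sqrt(2)*p^4/2 - 5*sqrt(2)*p^3/4 + 2*p^3 - 5*p^2 - 11*sqrt(2)*p^2/4 - 11*p + 7*sqrt(2)*p/2 + 14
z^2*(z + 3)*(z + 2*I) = z^4 + 3*z^3 + 2*I*z^3 + 6*I*z^2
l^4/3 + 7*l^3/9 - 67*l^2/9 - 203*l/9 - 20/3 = (l/3 + 1)*(l - 5)*(l + 1/3)*(l + 4)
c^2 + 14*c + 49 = (c + 7)^2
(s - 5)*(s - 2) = s^2 - 7*s + 10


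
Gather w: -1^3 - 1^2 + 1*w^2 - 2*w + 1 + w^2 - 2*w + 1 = 2*w^2 - 4*w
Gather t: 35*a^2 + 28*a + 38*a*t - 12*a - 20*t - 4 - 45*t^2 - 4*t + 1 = 35*a^2 + 16*a - 45*t^2 + t*(38*a - 24) - 3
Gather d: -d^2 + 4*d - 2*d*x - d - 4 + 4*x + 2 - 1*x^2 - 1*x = -d^2 + d*(3 - 2*x) - x^2 + 3*x - 2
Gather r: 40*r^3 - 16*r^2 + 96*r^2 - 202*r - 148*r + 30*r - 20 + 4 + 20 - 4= 40*r^3 + 80*r^2 - 320*r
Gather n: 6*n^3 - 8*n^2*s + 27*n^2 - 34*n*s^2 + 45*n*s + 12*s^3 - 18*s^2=6*n^3 + n^2*(27 - 8*s) + n*(-34*s^2 + 45*s) + 12*s^3 - 18*s^2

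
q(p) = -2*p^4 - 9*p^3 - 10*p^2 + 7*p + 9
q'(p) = -8*p^3 - 27*p^2 - 20*p + 7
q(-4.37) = -190.86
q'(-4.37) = 246.41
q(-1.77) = -4.44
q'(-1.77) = 2.17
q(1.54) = -48.06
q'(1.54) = -117.05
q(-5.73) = -822.24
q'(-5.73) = 740.17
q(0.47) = 9.05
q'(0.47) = -9.19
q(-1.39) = -3.35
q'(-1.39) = 4.12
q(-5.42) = -615.67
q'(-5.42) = 596.00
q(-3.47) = -49.63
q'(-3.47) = 85.55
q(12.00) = -58371.00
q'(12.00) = -17945.00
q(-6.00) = -1041.00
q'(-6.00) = 883.00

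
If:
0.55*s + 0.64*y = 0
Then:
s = -1.16363636363636*y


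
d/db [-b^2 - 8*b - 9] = -2*b - 8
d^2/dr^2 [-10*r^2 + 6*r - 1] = -20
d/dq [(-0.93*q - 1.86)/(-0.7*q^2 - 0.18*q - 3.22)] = (-0.651*q^2 - 2.604*q + 2.6598)/(0.49*q^4 + 0.252*q^3 + 4.5404*q^2 + 1.1592*q + 10.3684)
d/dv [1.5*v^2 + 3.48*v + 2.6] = 3.0*v + 3.48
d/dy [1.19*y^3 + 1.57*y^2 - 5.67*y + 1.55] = 3.57*y^2 + 3.14*y - 5.67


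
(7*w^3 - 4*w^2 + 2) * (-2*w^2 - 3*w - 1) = -14*w^5 - 13*w^4 + 5*w^3 - 6*w - 2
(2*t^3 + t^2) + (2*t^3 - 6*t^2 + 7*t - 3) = 4*t^3 - 5*t^2 + 7*t - 3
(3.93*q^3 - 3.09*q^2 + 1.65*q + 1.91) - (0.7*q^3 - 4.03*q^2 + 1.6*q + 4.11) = 3.23*q^3 + 0.94*q^2 + 0.0499999999999998*q - 2.2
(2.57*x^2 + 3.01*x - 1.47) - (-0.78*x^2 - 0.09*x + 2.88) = 3.35*x^2 + 3.1*x - 4.35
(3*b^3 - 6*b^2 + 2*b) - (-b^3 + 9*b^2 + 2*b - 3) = 4*b^3 - 15*b^2 + 3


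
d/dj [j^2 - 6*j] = 2*j - 6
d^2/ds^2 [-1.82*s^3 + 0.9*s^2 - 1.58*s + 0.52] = 1.8 - 10.92*s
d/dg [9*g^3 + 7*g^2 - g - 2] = 27*g^2 + 14*g - 1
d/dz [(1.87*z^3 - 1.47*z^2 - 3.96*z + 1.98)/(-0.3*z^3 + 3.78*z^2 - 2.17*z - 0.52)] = (-2.22044604925031e-16*z^5 + 6.6276*z^4 - 10.4918*z^3 + 17.0235*z^2 - 13.44*z + 6.3558)/(0.09*z^6 - 2.268*z^5 + 15.5904*z^4 - 16.0932*z^3 + 0.7777*z^2 + 2.2568*z + 0.2704)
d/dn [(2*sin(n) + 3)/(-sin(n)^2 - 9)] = 2*(sin(n)^2 + 3*sin(n) - 9)*cos(n)/(sin(n)^2 + 9)^2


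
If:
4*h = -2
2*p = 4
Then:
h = -1/2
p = 2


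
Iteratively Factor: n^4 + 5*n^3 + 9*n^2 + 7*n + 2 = (n + 1)*(n^3 + 4*n^2 + 5*n + 2) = (n + 1)^2*(n^2 + 3*n + 2) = (n + 1)^3*(n + 2)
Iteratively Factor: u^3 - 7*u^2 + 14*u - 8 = (u - 1)*(u^2 - 6*u + 8) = (u - 4)*(u - 1)*(u - 2)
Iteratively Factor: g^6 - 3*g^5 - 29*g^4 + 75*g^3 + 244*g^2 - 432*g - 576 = (g + 1)*(g^5 - 4*g^4 - 25*g^3 + 100*g^2 + 144*g - 576) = (g - 4)*(g + 1)*(g^4 - 25*g^2 + 144) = (g - 4)*(g + 1)*(g + 3)*(g^3 - 3*g^2 - 16*g + 48) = (g - 4)*(g + 1)*(g + 3)*(g + 4)*(g^2 - 7*g + 12) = (g - 4)^2*(g + 1)*(g + 3)*(g + 4)*(g - 3)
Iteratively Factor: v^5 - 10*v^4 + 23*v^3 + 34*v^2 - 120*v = (v + 2)*(v^4 - 12*v^3 + 47*v^2 - 60*v) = (v - 3)*(v + 2)*(v^3 - 9*v^2 + 20*v) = (v - 4)*(v - 3)*(v + 2)*(v^2 - 5*v) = v*(v - 4)*(v - 3)*(v + 2)*(v - 5)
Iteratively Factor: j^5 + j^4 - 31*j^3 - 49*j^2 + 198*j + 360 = (j + 4)*(j^4 - 3*j^3 - 19*j^2 + 27*j + 90) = (j + 3)*(j + 4)*(j^3 - 6*j^2 - j + 30) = (j - 5)*(j + 3)*(j + 4)*(j^2 - j - 6) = (j - 5)*(j + 2)*(j + 3)*(j + 4)*(j - 3)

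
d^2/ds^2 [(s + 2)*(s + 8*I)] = 2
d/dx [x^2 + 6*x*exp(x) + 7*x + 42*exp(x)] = 6*x*exp(x) + 2*x + 48*exp(x) + 7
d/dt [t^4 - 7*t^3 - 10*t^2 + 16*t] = 4*t^3 - 21*t^2 - 20*t + 16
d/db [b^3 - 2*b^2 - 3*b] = 3*b^2 - 4*b - 3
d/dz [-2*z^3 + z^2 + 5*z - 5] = -6*z^2 + 2*z + 5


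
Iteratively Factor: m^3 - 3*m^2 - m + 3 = (m - 3)*(m^2 - 1) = (m - 3)*(m + 1)*(m - 1)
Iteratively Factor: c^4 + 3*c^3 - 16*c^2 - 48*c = (c)*(c^3 + 3*c^2 - 16*c - 48) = c*(c - 4)*(c^2 + 7*c + 12) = c*(c - 4)*(c + 4)*(c + 3)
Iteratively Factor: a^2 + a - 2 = (a - 1)*(a + 2)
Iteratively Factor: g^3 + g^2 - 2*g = (g + 2)*(g^2 - g) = (g - 1)*(g + 2)*(g)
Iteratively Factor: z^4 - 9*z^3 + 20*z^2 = (z)*(z^3 - 9*z^2 + 20*z) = z^2*(z^2 - 9*z + 20) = z^2*(z - 5)*(z - 4)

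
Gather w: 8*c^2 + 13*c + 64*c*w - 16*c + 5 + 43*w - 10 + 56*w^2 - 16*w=8*c^2 - 3*c + 56*w^2 + w*(64*c + 27) - 5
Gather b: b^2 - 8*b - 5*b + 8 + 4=b^2 - 13*b + 12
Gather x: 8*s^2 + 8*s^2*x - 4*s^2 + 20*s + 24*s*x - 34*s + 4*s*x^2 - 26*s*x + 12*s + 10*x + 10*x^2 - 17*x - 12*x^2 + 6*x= 4*s^2 - 2*s + x^2*(4*s - 2) + x*(8*s^2 - 2*s - 1)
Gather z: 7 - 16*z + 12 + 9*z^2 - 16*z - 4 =9*z^2 - 32*z + 15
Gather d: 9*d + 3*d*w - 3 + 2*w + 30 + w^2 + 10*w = d*(3*w + 9) + w^2 + 12*w + 27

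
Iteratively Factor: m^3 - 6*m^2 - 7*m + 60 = (m - 4)*(m^2 - 2*m - 15) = (m - 4)*(m + 3)*(m - 5)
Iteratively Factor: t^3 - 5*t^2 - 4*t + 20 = (t + 2)*(t^2 - 7*t + 10) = (t - 5)*(t + 2)*(t - 2)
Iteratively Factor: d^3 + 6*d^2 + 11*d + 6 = (d + 3)*(d^2 + 3*d + 2) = (d + 1)*(d + 3)*(d + 2)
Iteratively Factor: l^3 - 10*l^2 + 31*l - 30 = (l - 3)*(l^2 - 7*l + 10) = (l - 3)*(l - 2)*(l - 5)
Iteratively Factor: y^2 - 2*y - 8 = (y + 2)*(y - 4)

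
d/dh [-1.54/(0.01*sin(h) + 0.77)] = 0.0154*cos(h)/(0.01*sin(h) + 0.77)^2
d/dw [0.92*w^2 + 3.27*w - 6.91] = 1.84*w + 3.27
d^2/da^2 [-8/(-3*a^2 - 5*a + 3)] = 16*(-9*a^2 - 15*a + (6*a + 5)^2 + 9)/(3*a^2 + 5*a - 3)^3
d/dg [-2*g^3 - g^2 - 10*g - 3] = -6*g^2 - 2*g - 10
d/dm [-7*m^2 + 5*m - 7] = 5 - 14*m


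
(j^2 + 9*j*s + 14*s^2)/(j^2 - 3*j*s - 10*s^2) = (-j - 7*s)/(-j + 5*s)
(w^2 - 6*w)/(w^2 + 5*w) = (w - 6)/(w + 5)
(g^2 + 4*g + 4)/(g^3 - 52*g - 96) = (g + 2)/(g^2 - 2*g - 48)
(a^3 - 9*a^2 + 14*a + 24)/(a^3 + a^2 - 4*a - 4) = (a^2 - 10*a + 24)/(a^2 - 4)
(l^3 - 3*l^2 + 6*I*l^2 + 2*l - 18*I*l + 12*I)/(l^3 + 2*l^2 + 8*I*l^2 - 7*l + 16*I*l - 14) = (l^3 + l^2*(-3 + 6*I) + l*(2 - 18*I) + 12*I)/(l^3 + l^2*(2 + 8*I) + l*(-7 + 16*I) - 14)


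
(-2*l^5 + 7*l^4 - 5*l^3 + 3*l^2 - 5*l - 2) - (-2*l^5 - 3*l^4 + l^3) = 10*l^4 - 6*l^3 + 3*l^2 - 5*l - 2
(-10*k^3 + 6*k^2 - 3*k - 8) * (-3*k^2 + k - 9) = 30*k^5 - 28*k^4 + 105*k^3 - 33*k^2 + 19*k + 72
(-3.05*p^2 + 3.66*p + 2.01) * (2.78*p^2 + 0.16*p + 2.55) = -8.479*p^4 + 9.6868*p^3 - 1.6041*p^2 + 9.6546*p + 5.1255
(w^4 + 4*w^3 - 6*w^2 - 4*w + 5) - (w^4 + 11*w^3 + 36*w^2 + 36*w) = -7*w^3 - 42*w^2 - 40*w + 5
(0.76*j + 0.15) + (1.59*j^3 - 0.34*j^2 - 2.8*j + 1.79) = 1.59*j^3 - 0.34*j^2 - 2.04*j + 1.94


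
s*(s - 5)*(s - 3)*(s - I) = s^4 - 8*s^3 - I*s^3 + 15*s^2 + 8*I*s^2 - 15*I*s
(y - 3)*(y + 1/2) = y^2 - 5*y/2 - 3/2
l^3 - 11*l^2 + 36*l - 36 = (l - 6)*(l - 3)*(l - 2)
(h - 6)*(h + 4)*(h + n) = h^3 + h^2*n - 2*h^2 - 2*h*n - 24*h - 24*n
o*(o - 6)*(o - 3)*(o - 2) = o^4 - 11*o^3 + 36*o^2 - 36*o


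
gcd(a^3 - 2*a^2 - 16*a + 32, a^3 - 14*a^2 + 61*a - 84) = a - 4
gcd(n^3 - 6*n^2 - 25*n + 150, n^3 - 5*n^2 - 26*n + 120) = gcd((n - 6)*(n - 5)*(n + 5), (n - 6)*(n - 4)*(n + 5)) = n^2 - n - 30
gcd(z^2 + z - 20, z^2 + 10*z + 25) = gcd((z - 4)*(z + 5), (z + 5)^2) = z + 5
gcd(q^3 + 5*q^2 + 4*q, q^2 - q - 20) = q + 4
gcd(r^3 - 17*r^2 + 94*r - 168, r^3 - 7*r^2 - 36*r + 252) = r^2 - 13*r + 42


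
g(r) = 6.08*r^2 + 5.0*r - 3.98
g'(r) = 12.16*r + 5.0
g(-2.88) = 32.05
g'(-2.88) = -30.02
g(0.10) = -3.42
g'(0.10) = 6.22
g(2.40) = 43.04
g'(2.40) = 34.18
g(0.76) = 3.33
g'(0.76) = 14.24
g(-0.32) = -4.96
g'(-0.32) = 1.11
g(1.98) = 29.76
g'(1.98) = 29.08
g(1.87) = 26.63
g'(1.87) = 27.74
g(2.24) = 37.73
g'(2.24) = 32.24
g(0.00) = -3.98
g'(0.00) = 5.00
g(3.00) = 65.74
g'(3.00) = 41.48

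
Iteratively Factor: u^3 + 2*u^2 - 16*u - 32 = (u - 4)*(u^2 + 6*u + 8) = (u - 4)*(u + 4)*(u + 2)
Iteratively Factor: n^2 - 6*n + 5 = (n - 5)*(n - 1)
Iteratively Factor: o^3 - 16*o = (o)*(o^2 - 16) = o*(o + 4)*(o - 4)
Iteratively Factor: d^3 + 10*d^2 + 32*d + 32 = (d + 2)*(d^2 + 8*d + 16) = (d + 2)*(d + 4)*(d + 4)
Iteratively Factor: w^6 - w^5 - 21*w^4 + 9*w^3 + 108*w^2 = (w - 4)*(w^5 + 3*w^4 - 9*w^3 - 27*w^2) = w*(w - 4)*(w^4 + 3*w^3 - 9*w^2 - 27*w) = w*(w - 4)*(w - 3)*(w^3 + 6*w^2 + 9*w) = w*(w - 4)*(w - 3)*(w + 3)*(w^2 + 3*w) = w*(w - 4)*(w - 3)*(w + 3)^2*(w)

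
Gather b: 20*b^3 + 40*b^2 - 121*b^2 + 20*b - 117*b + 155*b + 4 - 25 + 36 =20*b^3 - 81*b^2 + 58*b + 15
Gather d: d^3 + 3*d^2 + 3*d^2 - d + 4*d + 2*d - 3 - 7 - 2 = d^3 + 6*d^2 + 5*d - 12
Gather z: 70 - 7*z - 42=28 - 7*z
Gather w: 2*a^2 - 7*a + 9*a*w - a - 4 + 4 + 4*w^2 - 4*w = 2*a^2 - 8*a + 4*w^2 + w*(9*a - 4)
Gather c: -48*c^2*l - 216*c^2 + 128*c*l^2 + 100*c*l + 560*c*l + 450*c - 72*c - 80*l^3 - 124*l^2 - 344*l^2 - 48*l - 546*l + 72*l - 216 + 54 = c^2*(-48*l - 216) + c*(128*l^2 + 660*l + 378) - 80*l^3 - 468*l^2 - 522*l - 162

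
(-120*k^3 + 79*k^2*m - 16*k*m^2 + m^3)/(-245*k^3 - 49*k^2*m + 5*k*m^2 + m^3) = (120*k^3 - 79*k^2*m + 16*k*m^2 - m^3)/(245*k^3 + 49*k^2*m - 5*k*m^2 - m^3)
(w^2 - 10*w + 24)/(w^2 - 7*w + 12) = (w - 6)/(w - 3)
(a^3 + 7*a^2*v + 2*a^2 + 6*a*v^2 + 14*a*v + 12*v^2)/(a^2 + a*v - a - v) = (a^2 + 6*a*v + 2*a + 12*v)/(a - 1)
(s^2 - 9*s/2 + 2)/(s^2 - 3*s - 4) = (s - 1/2)/(s + 1)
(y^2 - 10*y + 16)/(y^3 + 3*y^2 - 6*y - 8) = (y - 8)/(y^2 + 5*y + 4)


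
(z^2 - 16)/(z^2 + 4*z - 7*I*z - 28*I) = (z - 4)/(z - 7*I)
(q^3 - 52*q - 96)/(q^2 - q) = (q^3 - 52*q - 96)/(q*(q - 1))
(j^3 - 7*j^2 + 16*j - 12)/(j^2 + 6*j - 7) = (j^3 - 7*j^2 + 16*j - 12)/(j^2 + 6*j - 7)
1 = 1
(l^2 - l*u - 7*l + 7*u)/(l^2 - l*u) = (l - 7)/l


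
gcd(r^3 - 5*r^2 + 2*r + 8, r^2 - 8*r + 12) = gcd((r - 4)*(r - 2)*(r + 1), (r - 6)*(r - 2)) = r - 2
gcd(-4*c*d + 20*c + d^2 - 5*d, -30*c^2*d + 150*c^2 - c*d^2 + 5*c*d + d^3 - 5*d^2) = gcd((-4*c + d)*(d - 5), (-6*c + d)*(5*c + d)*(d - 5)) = d - 5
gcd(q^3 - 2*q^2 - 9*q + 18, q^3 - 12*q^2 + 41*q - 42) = q^2 - 5*q + 6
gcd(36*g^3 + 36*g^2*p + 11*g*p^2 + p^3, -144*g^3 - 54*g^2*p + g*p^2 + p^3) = 18*g^2 + 9*g*p + p^2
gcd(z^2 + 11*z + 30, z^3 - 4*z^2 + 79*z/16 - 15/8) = 1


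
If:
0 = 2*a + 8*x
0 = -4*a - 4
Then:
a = -1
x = 1/4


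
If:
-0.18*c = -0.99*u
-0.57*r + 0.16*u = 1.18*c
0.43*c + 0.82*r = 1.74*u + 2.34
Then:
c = -1.52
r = 3.06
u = -0.28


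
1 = 1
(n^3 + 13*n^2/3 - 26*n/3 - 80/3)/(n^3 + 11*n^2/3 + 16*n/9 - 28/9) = 3*(3*n^2 + 7*n - 40)/(9*n^2 + 15*n - 14)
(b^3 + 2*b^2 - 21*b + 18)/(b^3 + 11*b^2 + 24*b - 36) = (b - 3)/(b + 6)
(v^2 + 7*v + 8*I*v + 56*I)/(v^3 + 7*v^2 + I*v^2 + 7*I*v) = (v + 8*I)/(v*(v + I))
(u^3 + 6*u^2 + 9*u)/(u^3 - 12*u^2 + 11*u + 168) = u*(u + 3)/(u^2 - 15*u + 56)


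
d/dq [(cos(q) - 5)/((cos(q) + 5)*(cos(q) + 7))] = (cos(q)^2 - 10*cos(q) - 95)*sin(q)/((cos(q) + 5)^2*(cos(q) + 7)^2)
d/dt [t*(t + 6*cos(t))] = -6*t*sin(t) + 2*t + 6*cos(t)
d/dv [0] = 0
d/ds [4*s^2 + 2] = 8*s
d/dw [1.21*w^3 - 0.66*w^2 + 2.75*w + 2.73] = 3.63*w^2 - 1.32*w + 2.75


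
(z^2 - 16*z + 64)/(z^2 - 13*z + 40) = (z - 8)/(z - 5)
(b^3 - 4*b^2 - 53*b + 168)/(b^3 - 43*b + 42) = (b^2 - 11*b + 24)/(b^2 - 7*b + 6)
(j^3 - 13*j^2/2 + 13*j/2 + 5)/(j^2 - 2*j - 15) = (j^2 - 3*j/2 - 1)/(j + 3)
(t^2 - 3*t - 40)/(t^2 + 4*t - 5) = (t - 8)/(t - 1)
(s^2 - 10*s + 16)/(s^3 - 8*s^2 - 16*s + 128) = (s - 2)/(s^2 - 16)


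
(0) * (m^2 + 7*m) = 0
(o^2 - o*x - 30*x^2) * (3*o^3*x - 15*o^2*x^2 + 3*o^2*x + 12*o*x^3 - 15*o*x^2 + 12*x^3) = 3*o^5*x - 18*o^4*x^2 + 3*o^4*x - 63*o^3*x^3 - 18*o^3*x^2 + 438*o^2*x^4 - 63*o^2*x^3 - 360*o*x^5 + 438*o*x^4 - 360*x^5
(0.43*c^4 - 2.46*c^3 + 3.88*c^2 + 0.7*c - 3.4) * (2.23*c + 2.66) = 0.9589*c^5 - 4.342*c^4 + 2.1088*c^3 + 11.8818*c^2 - 5.72*c - 9.044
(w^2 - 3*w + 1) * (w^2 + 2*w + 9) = w^4 - w^3 + 4*w^2 - 25*w + 9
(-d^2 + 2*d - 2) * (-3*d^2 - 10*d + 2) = 3*d^4 + 4*d^3 - 16*d^2 + 24*d - 4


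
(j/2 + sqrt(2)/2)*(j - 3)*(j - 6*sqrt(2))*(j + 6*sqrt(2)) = j^4/2 - 3*j^3/2 + sqrt(2)*j^3/2 - 36*j^2 - 3*sqrt(2)*j^2/2 - 36*sqrt(2)*j + 108*j + 108*sqrt(2)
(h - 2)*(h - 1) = h^2 - 3*h + 2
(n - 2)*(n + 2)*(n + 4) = n^3 + 4*n^2 - 4*n - 16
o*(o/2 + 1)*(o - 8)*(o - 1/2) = o^4/2 - 13*o^3/4 - 13*o^2/2 + 4*o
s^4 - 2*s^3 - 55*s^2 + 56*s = s*(s - 8)*(s - 1)*(s + 7)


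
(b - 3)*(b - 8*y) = b^2 - 8*b*y - 3*b + 24*y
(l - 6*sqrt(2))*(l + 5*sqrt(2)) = l^2 - sqrt(2)*l - 60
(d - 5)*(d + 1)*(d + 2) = d^3 - 2*d^2 - 13*d - 10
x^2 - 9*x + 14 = (x - 7)*(x - 2)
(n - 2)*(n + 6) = n^2 + 4*n - 12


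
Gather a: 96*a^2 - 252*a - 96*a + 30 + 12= 96*a^2 - 348*a + 42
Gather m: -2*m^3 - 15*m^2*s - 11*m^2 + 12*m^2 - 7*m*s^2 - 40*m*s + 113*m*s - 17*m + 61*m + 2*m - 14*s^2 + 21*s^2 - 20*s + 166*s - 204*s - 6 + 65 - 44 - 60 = -2*m^3 + m^2*(1 - 15*s) + m*(-7*s^2 + 73*s + 46) + 7*s^2 - 58*s - 45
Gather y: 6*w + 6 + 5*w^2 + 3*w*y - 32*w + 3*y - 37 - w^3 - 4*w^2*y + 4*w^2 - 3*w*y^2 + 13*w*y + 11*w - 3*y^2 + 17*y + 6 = -w^3 + 9*w^2 - 15*w + y^2*(-3*w - 3) + y*(-4*w^2 + 16*w + 20) - 25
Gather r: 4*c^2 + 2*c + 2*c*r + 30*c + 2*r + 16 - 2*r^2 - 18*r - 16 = 4*c^2 + 32*c - 2*r^2 + r*(2*c - 16)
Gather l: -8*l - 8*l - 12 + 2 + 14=4 - 16*l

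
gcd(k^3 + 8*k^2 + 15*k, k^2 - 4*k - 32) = 1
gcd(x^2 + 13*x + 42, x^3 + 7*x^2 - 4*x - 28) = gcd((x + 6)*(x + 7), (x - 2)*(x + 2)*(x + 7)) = x + 7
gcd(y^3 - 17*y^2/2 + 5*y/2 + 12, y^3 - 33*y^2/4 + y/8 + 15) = y^2 - 19*y/2 + 12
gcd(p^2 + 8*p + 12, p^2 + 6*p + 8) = p + 2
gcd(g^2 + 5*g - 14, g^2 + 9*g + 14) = g + 7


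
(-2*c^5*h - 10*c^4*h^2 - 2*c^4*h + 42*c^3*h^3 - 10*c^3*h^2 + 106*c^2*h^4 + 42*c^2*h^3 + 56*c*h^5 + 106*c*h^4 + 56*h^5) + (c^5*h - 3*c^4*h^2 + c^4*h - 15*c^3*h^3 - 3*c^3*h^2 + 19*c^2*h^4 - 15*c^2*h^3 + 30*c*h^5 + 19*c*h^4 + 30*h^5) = -c^5*h - 13*c^4*h^2 - c^4*h + 27*c^3*h^3 - 13*c^3*h^2 + 125*c^2*h^4 + 27*c^2*h^3 + 86*c*h^5 + 125*c*h^4 + 86*h^5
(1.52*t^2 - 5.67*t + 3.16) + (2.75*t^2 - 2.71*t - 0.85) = 4.27*t^2 - 8.38*t + 2.31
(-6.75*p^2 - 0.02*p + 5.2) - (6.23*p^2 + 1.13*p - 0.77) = -12.98*p^2 - 1.15*p + 5.97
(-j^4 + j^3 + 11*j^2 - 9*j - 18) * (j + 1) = -j^5 + 12*j^3 + 2*j^2 - 27*j - 18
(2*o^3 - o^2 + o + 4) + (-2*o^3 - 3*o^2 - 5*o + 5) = -4*o^2 - 4*o + 9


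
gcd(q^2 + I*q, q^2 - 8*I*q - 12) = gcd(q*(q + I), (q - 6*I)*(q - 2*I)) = 1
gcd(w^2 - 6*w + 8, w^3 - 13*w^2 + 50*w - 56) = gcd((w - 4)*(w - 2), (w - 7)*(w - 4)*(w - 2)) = w^2 - 6*w + 8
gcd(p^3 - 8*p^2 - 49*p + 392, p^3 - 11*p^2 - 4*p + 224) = p^2 - 15*p + 56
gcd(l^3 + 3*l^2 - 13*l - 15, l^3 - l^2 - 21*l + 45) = l^2 + 2*l - 15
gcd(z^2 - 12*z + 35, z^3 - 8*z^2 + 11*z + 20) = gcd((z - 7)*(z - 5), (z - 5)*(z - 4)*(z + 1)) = z - 5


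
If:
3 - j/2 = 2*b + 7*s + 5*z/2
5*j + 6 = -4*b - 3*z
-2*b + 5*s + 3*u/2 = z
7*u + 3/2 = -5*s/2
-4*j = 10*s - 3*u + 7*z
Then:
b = 643/1868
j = -798/467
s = 439/1401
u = -457/1401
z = 545/1401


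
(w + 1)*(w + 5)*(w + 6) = w^3 + 12*w^2 + 41*w + 30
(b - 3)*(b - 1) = b^2 - 4*b + 3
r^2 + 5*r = r*(r + 5)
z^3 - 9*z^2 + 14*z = z*(z - 7)*(z - 2)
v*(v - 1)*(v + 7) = v^3 + 6*v^2 - 7*v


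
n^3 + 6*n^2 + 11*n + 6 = (n + 1)*(n + 2)*(n + 3)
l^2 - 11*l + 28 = (l - 7)*(l - 4)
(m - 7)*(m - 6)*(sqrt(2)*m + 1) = sqrt(2)*m^3 - 13*sqrt(2)*m^2 + m^2 - 13*m + 42*sqrt(2)*m + 42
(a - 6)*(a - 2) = a^2 - 8*a + 12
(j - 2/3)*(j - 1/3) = j^2 - j + 2/9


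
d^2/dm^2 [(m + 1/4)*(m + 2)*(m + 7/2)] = 6*m + 23/2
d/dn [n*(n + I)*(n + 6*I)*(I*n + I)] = 4*I*n^3 + n^2*(-21 + 3*I) + n*(-14 - 12*I) - 6*I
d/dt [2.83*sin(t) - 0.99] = 2.83*cos(t)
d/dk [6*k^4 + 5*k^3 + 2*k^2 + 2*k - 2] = 24*k^3 + 15*k^2 + 4*k + 2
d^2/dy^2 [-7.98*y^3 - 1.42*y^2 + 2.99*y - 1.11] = -47.88*y - 2.84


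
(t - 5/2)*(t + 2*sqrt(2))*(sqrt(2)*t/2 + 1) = sqrt(2)*t^3/2 - 5*sqrt(2)*t^2/4 + 3*t^2 - 15*t/2 + 2*sqrt(2)*t - 5*sqrt(2)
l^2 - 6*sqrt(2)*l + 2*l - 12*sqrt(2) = (l + 2)*(l - 6*sqrt(2))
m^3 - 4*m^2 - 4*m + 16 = (m - 4)*(m - 2)*(m + 2)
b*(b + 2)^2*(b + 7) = b^4 + 11*b^3 + 32*b^2 + 28*b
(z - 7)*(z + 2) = z^2 - 5*z - 14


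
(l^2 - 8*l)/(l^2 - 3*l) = (l - 8)/(l - 3)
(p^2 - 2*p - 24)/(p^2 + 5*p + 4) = (p - 6)/(p + 1)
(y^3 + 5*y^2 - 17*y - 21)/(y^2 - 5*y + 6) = (y^2 + 8*y + 7)/(y - 2)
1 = 1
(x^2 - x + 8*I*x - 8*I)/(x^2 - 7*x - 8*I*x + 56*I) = (x^2 - x + 8*I*x - 8*I)/(x^2 - 7*x - 8*I*x + 56*I)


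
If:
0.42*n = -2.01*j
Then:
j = -0.208955223880597*n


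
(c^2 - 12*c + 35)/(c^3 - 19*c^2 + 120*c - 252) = (c - 5)/(c^2 - 12*c + 36)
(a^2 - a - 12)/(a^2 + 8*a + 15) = (a - 4)/(a + 5)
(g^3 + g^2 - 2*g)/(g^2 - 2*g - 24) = g*(-g^2 - g + 2)/(-g^2 + 2*g + 24)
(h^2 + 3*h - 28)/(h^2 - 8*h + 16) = (h + 7)/(h - 4)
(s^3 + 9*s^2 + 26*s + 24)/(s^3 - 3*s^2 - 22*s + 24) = (s^2 + 5*s + 6)/(s^2 - 7*s + 6)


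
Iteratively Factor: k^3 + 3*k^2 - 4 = (k - 1)*(k^2 + 4*k + 4) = (k - 1)*(k + 2)*(k + 2)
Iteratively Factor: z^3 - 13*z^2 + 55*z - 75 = (z - 5)*(z^2 - 8*z + 15) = (z - 5)*(z - 3)*(z - 5)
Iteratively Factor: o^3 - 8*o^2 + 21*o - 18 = (o - 3)*(o^2 - 5*o + 6) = (o - 3)^2*(o - 2)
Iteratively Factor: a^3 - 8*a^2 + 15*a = (a)*(a^2 - 8*a + 15) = a*(a - 5)*(a - 3)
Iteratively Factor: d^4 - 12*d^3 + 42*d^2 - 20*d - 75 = (d - 5)*(d^3 - 7*d^2 + 7*d + 15) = (d - 5)*(d + 1)*(d^2 - 8*d + 15) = (d - 5)*(d - 3)*(d + 1)*(d - 5)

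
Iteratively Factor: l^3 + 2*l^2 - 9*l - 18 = (l + 2)*(l^2 - 9) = (l - 3)*(l + 2)*(l + 3)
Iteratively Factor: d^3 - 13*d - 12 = (d + 1)*(d^2 - d - 12) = (d + 1)*(d + 3)*(d - 4)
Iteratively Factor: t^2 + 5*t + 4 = (t + 1)*(t + 4)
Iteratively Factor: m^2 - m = (m - 1)*(m)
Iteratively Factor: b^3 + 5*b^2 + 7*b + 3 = (b + 3)*(b^2 + 2*b + 1) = (b + 1)*(b + 3)*(b + 1)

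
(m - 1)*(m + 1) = m^2 - 1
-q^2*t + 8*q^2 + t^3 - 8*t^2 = (-q + t)*(q + t)*(t - 8)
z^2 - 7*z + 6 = (z - 6)*(z - 1)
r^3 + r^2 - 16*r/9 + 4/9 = (r - 2/3)*(r - 1/3)*(r + 2)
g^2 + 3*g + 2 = (g + 1)*(g + 2)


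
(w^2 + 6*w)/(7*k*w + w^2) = (w + 6)/(7*k + w)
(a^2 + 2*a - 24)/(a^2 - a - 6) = (-a^2 - 2*a + 24)/(-a^2 + a + 6)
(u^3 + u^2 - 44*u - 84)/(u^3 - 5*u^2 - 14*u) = (u + 6)/u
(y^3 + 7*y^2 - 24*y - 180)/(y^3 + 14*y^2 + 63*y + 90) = (y^2 + y - 30)/(y^2 + 8*y + 15)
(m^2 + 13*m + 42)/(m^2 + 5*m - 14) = (m + 6)/(m - 2)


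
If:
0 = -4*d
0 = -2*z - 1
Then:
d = 0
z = -1/2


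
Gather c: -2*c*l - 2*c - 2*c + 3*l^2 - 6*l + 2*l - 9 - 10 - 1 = c*(-2*l - 4) + 3*l^2 - 4*l - 20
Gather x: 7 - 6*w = 7 - 6*w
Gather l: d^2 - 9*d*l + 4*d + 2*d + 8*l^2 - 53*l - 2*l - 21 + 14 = d^2 + 6*d + 8*l^2 + l*(-9*d - 55) - 7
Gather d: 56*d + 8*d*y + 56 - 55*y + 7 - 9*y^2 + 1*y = d*(8*y + 56) - 9*y^2 - 54*y + 63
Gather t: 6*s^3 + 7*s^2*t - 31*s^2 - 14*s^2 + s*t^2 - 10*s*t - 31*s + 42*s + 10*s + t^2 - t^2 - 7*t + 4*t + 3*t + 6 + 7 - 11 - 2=6*s^3 - 45*s^2 + s*t^2 + 21*s + t*(7*s^2 - 10*s)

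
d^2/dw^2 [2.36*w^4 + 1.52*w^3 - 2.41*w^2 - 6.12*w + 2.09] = 28.32*w^2 + 9.12*w - 4.82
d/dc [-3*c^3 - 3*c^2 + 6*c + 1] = -9*c^2 - 6*c + 6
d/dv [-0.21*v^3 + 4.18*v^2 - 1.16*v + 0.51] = -0.63*v^2 + 8.36*v - 1.16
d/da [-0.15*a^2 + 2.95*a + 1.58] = 2.95 - 0.3*a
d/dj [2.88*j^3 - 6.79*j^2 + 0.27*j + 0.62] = 8.64*j^2 - 13.58*j + 0.27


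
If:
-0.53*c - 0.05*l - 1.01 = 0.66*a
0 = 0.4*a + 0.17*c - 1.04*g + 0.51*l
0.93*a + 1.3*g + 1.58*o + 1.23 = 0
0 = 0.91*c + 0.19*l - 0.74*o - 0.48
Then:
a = -0.756900161086102*o - 1.76970317415453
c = 1.04918985869922*o + 0.109072065923511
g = 0.319864578433624 - 0.673909884761481*o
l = 2.00391800005055 - 1.13033037587523*o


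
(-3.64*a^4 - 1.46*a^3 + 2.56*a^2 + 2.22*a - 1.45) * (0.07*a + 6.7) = -0.2548*a^5 - 24.4902*a^4 - 9.6028*a^3 + 17.3074*a^2 + 14.7725*a - 9.715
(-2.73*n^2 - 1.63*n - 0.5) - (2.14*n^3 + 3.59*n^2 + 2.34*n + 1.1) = -2.14*n^3 - 6.32*n^2 - 3.97*n - 1.6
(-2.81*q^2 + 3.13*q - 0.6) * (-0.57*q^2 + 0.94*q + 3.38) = 1.6017*q^4 - 4.4255*q^3 - 6.2136*q^2 + 10.0154*q - 2.028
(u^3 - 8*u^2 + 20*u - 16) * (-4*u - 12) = -4*u^4 + 20*u^3 + 16*u^2 - 176*u + 192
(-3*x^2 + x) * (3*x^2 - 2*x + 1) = -9*x^4 + 9*x^3 - 5*x^2 + x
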